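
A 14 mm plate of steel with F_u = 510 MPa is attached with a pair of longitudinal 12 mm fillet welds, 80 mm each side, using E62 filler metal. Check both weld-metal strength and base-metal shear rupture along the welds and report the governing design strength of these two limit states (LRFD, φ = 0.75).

E62XX → F_EXX = 620 MPa.
t_e = 0.707 × 12 = 8.484 mm; L = 160 mm.
Weld metal: φR_n = 0.75 × 0.6 × 620 × 8.484 × 160 × 10⁻³ = 378.7 kN.
Base metal (shear rupture): φR_n = 0.75 × 0.6 × 510 × 14 × 160 × 10⁻³ = 514.1 kN.
Governing: weld metal.

φR_n ≈ 379 kN (weld metal governs)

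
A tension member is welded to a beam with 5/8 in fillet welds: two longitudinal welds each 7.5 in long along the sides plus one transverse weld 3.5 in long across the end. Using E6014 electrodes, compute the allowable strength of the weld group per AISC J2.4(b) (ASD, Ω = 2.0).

R_n/Ω ≈ 147 kips

E60XX → F_EXX = 60 ksi.
t_e = 0.707 × 0.625 = 0.4419 in.
R_nwl = 0.6 × 60 × 0.4419 × 15 = 238.6 kips (longitudinal, 2 welds).
R_nwt = 0.6 × 60 × 0.4419 × 3.5 = 55.68 kips (transverse, base value).
(i) R_nwl + R_nwt = 294.3 kips; (ii) 0.85 R_nwl + 1.5 R_nwt = 286.3 kips.
R_n = max = 294.3 kips [governs: (i)]; R_n/Ω = 147.1 kips.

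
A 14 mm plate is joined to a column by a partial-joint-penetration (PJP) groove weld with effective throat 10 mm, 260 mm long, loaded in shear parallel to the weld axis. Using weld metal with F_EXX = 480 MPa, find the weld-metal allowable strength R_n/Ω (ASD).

R_n/Ω ≈ 374 kN

Effective throat (given) t_e = 10 mm.
A_we = 10 × 260 = 2600 mm².
F_nw = 0.6 F_EXX = 288 MPa.
R_n/Ω = (288 × 2600) / 2.0 × 10⁻³ = 374.4 kN.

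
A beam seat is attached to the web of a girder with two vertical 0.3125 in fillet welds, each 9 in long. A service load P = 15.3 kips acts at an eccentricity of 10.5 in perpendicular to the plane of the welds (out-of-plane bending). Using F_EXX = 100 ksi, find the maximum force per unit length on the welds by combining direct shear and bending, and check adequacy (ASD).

L_w = 2 × 9 = 18 in; section modulus (unit throat) S = 2 × L²/6 = 27 in².
Direct shear f_v = P/L_w = 15.3/18 = 0.85 kip/in.
Moment M = P × e = 15.3 × 10.5 = 160.65 kip·in; bending f_b = M/S = 5.95 kip/in.
f_max = √(f_v² + f_b²) = √(0.85² + 5.95²) = 6.01 kip/in.
r_n/Ω = (1/2.0) × 0.6 × 100 × (0.707 × 0.3125) = 6.628 kip/in → adequate.

f_max ≈ 6.01 kip/in; adequate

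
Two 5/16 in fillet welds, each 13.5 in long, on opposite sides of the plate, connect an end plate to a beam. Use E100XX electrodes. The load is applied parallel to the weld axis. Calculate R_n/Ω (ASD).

R_n/Ω ≈ 179 kip

E100XX → F_EXX = 100 ksi.
Effective throat t_e = 0.707 × 0.3125 = 0.2209 in.
Total length L = 27 in; A_we = 0.2209 × 27 = 5.965 in².
F_nw = 0.6 F_EXX = 0.6 × 100 = 60 ksi.
R_n = 60 × 5.965 = 357.9 kip; R_n/Ω = 357.9/2.0 = 179 kip.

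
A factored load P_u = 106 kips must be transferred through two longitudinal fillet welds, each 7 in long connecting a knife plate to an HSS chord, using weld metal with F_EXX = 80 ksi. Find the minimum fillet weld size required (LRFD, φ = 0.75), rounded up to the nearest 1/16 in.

w = 5/16 in

Total weld length L = 14 in.
Required throat t_e = P_u / (φ × 0.6 F_EXX × L) = 106 / (0.75 × 0.6 × 80 × 14) = 0.2103 in.
Required leg w = t_e / 0.707 = 0.2975 in → use 5/16 in.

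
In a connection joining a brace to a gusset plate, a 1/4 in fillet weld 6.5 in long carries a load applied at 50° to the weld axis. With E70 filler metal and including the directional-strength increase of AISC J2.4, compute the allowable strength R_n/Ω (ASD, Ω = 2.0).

R_n/Ω ≈ 32.2 kip

E70XX → F_EXX = 70 ksi.
t_e = 0.707 × 0.25 = 0.1767 in; A_we = 0.1767 × 6.5 = 1.149 in².
Directional factor: 1.0 + 0.5 sin^1.5(50°) = 1.335.
F_nw = 0.6 × 70 × 1.335 = 56.08 ksi.
R_n/Ω = (56.08 × 1.149) / 2.0 = 32.21 kip.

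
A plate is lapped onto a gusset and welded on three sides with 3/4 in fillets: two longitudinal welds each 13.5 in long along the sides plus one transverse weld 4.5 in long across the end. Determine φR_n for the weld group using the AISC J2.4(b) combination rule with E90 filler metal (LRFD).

E90XX → F_EXX = 90 ksi.
t_e = 0.707 × 0.75 = 0.5302 in.
R_nwl = 0.6 × 90 × 0.5302 × 27 = 773.1 kips (longitudinal, 2 welds).
R_nwt = 0.6 × 90 × 0.5302 × 4.5 = 128.9 kips (transverse, base value).
(i) R_nwl + R_nwt = 902 kips; (ii) 0.85 R_nwl + 1.5 R_nwt = 850.4 kips.
R_n = max = 902 kips [governs: (i)]; φR_n = 676.5 kips.

φR_n ≈ 676 kips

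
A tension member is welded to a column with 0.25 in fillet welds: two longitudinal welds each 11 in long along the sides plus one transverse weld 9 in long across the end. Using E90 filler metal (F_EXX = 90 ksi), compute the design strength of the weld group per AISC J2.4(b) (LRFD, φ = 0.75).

t_e = 0.707 × 0.25 = 0.1767 in.
R_nwl = 0.6 × 90 × 0.1767 × 22 = 210 kip (longitudinal, 2 welds).
R_nwt = 0.6 × 90 × 0.1767 × 9 = 85.9 kip (transverse, base value).
(i) R_nwl + R_nwt = 295.9 kip; (ii) 0.85 R_nwl + 1.5 R_nwt = 307.3 kip.
R_n = max = 307.3 kip [governs: (ii)]; φR_n = 230.5 kip.

φR_n ≈ 230 kip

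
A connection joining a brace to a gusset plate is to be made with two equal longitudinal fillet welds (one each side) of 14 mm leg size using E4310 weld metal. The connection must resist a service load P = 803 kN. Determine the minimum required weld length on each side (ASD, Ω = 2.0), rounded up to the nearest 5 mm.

E43XX → F_EXX = 430 MPa.
Throat t_e = 0.707 × 14 = 9.898 mm.
r_n/Ω = (0.6 × 430 × 9.898) / 2.0 = 1277 N/mm = 1.277 kN/mm.
L_req = P / (r_n/Ω) = 803 / 1.277 = 628.9 mm total.
Per side: 628.9 / 2 = 314.4 mm.
Round up → use L = 315 mm on each side.

L = 315 mm on each side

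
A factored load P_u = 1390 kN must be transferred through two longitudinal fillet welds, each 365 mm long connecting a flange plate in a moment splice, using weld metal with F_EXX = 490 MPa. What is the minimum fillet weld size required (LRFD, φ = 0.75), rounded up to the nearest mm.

w = 13 mm

Total weld length L = 730 mm.
Required throat t_e = P_u / (φ × 0.6 F_EXX × L) = 1390 / (0.75 × 0.6 × 490 × 730 × 10⁻³) = 8.635 mm.
Required leg w = t_e / 0.707 = 12.21 mm → use 13 mm.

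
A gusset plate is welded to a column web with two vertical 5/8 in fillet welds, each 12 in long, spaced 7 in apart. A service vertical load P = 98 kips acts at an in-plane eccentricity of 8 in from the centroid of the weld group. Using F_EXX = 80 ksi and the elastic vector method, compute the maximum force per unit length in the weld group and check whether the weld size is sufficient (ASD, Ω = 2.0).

Total weld length L_w = 24 in. Treat welds as unit-width lines.
Polar moment about centroid: J = 2[d³/12 + d(b/2)²] = 2[12³/12 + 12×3.5²] = 582 in³.
Direct shear f_v = P/L_w = 98 / 24 = 4.083 kip/in (vertical).
Torsion M = P·e = 98 × 8 = 784 kip·in.
Critical point at (x, y) = (3.5, 6) from centroid. f_tx = M·y/J = 8.082 kip/in; f_ty = M·x/J = 4.715 kip/in.
Resultant f_max = √[f_tx² + (f_v + f_ty)²] = √[8.082² + (4.083 + 4.715)²] = 11.95 kip/in.
Capacity per unit length: r_n/Ω = (1/2.0) × 0.6 × 80 × (0.707 × 0.625) = 10.6 kip/in.
11.95 > 10.6 → NOT adequate.

f_max ≈ 11.9 kip/in; NOT adequate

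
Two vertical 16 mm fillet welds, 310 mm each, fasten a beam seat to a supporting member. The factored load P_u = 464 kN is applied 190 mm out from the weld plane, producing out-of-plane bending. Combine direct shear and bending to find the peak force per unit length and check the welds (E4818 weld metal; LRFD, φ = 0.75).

f_max ≈ 2850 N/mm; NOT adequate

E48XX → F_EXX = 480 MPa.
L_w = 2 × 310 = 620 mm; section modulus (unit throat) S = 2 × L²/6 = 32030 mm².
Direct shear f_v = P/L_w = 464×10³/620 = 748.4 N/mm.
Moment M = P × e = 464×10³ × 190 = 88160000 N·mm; bending f_b = M/S = 2752 N/mm.
f_max = √(f_v² + f_b²) = √(748.4² + 2752²) = 2852 N/mm.
φr_n = 0.75 × 0.6 × 480 × (0.707 × 16) = 2443 N/mm → NOT adequate.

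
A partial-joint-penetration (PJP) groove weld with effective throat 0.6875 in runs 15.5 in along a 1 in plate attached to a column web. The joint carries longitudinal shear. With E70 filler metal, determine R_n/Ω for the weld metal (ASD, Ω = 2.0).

R_n/Ω ≈ 224 kip

E70XX → F_EXX = 70 ksi.
Effective throat (given) t_e = 0.6875 in.
A_we = 0.6875 × 15.5 = 10.66 in².
F_nw = 0.6 F_EXX = 42 ksi.
R_n/Ω = (42 × 10.66) / 2.0 = 223.8 kip.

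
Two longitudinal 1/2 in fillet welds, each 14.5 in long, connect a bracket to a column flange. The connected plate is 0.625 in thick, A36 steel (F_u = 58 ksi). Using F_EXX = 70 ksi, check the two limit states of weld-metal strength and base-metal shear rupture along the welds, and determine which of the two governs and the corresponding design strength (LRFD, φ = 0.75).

φR_n ≈ 323 kips (weld metal governs)

t_e = 0.707 × 0.5 = 0.3535 in; L = 29 in.
Weld metal: φR_n = 0.75 × 0.6 × 70 × 0.3535 × 29 = 322.9 kips.
Base metal (shear rupture): φR_n = 0.75 × 0.6 × 58 × 0.625 × 29 = 473.1 kips.
Governing: weld metal.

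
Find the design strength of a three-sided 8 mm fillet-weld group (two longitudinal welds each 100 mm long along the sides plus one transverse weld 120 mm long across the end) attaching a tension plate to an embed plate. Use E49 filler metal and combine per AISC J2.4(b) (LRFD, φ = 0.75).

E49XX → F_EXX = 490 MPa.
t_e = 0.707 × 8 = 5.656 mm.
R_nwl = 0.6 × 490 × 5.656 × 200 × 10⁻³ = 332.6 kN (longitudinal, 2 welds).
R_nwt = 0.6 × 490 × 5.656 × 120 × 10⁻³ = 199.5 kN (transverse, base value).
(i) R_nwl + R_nwt = 532.1 kN; (ii) 0.85 R_nwl + 1.5 R_nwt = 582 kN.
R_n = max = 582 kN [governs: (ii)]; φR_n = 436.5 kN.

φR_n ≈ 437 kN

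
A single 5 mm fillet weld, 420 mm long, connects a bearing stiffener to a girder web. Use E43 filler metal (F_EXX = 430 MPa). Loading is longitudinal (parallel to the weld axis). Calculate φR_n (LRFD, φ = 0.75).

Effective throat t_e = 0.707 × 5 = 3.535 mm.
Total length L = 420 mm; A_we = 3.535 × 420 = 1485 mm².
F_nw = 0.6 F_EXX = 0.6 × 430 = 258 MPa.
φR_n = 0.75 × 258 × 1485 × 10⁻³ = 287.3 kN.

φR_n ≈ 287 kN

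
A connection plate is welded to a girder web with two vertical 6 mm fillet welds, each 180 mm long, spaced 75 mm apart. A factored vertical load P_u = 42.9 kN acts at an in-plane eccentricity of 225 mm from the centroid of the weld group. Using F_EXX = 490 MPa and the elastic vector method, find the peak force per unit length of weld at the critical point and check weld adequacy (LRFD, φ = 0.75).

Total weld length L_w = 360 mm. Treat welds as unit-width lines.
Polar moment about centroid: J = 2[d³/12 + d(b/2)²] = 2[180³/12 + 180×37.5²] = 1478000 mm³.
Direct shear f_v = P/L_w = 42.9×10³ / 360 = 119.2 N/mm (vertical).
Torsion M = P·e = 42.9×10³ × 225 = 9652500 N·mm.
Critical point at (x, y) = (37.5, 90) from centroid. f_tx = M·y/J = 587.7 N/mm; f_ty = M·x/J = 244.9 N/mm.
Resultant f_max = √[f_tx² + (f_v + f_ty)²] = √[587.7² + (119.2 + 244.9)²] = 691.3 N/mm.
Capacity per unit length: φr_n = 0.75 × 0.6 × 490 × (0.707 × 6) = 935.4 N/mm.
691.3 ≤ 935.4 → adequate.

f_max ≈ 691 N/mm; adequate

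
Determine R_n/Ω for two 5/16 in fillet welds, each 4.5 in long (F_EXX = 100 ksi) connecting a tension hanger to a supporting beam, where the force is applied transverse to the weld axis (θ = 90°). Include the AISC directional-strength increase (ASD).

R_n/Ω ≈ 89.5 kips

t_e = 0.707 × 0.3125 = 0.2209 in; A_we = 0.2209 × 9 = 1.988 in².
Directional factor: 1.0 + 0.5 sin^1.5(90°) = 1.5.
F_nw = 0.6 × 100 × 1.5 = 90 ksi.
R_n/Ω = (90 × 1.988) / 2.0 = 89.48 kips.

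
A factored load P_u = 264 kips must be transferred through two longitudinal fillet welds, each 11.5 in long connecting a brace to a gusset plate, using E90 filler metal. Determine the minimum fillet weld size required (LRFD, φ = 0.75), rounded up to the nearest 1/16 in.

w = 7/16 in

E90XX → F_EXX = 90 ksi.
Total weld length L = 23 in.
Required throat t_e = P_u / (φ × 0.6 F_EXX × L) = 264 / (0.75 × 0.6 × 90 × 23) = 0.2834 in.
Required leg w = t_e / 0.707 = 0.4009 in → use 7/16 in.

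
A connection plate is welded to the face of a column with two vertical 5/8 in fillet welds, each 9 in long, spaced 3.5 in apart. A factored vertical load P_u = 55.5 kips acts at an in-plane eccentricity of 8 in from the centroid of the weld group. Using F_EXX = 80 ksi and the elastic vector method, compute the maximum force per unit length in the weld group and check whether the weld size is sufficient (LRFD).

f_max ≈ 13.6 kip/in; adequate

Total weld length L_w = 18 in. Treat welds as unit-width lines.
Polar moment about centroid: J = 2[d³/12 + d(b/2)²] = 2[9³/12 + 9×1.75²] = 176.6 in³.
Direct shear f_v = P/L_w = 55.5 / 18 = 3.083 kip/in (vertical).
Torsion M = P·e = 55.5 × 8 = 444 kip·in.
Critical point at (x, y) = (1.75, 4.5) from centroid. f_tx = M·y/J = 11.31 kip/in; f_ty = M·x/J = 4.399 kip/in.
Resultant f_max = √[f_tx² + (f_v + f_ty)²] = √[11.31² + (3.083 + 4.399)²] = 13.56 kip/in.
Capacity per unit length: φr_n = 0.75 × 0.6 × 80 × (0.707 × 0.625) = 15.91 kip/in.
13.56 ≤ 15.91 → adequate.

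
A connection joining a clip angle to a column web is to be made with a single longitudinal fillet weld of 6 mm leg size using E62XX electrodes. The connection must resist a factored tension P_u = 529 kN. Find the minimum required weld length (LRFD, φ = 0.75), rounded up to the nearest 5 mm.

E62XX → F_EXX = 620 MPa.
Throat t_e = 0.707 × 6 = 4.242 mm.
φr_n = 0.75 × 0.6 × 620 × 4.242 × 10⁻³ = 1.184 kN/mm.
L_req = P_u / φr_n = 529 / 1.184 = 447 mm total.
Round up → use L = 450 mm.

L = 450 mm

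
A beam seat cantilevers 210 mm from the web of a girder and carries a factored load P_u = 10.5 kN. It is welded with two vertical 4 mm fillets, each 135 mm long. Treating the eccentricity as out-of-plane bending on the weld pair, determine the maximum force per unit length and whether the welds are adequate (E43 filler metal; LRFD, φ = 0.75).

E43XX → F_EXX = 430 MPa.
L_w = 2 × 135 = 270 mm; section modulus (unit throat) S = 2 × L²/6 = 6075 mm².
Direct shear f_v = P/L_w = 10.5×10³/270 = 38.89 N/mm.
Moment M = P × e = 10.5×10³ × 210 = 2205000 N·mm; bending f_b = M/S = 363 N/mm.
f_max = √(f_v² + f_b²) = √(38.89² + 363²) = 365 N/mm.
φr_n = 0.75 × 0.6 × 430 × (0.707 × 4) = 547.2 N/mm → adequate.

f_max ≈ 365 N/mm; adequate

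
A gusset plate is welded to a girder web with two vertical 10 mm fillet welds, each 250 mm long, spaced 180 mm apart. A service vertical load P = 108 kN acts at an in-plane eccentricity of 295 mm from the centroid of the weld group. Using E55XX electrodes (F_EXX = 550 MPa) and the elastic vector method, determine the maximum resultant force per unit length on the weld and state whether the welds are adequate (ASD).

f_max ≈ 881 N/mm; adequate

Total weld length L_w = 500 mm. Treat welds as unit-width lines.
Polar moment about centroid: J = 2[d³/12 + d(b/2)²] = 2[250³/12 + 250×90²] = 6654000 mm³.
Direct shear f_v = P/L_w = 108×10³ / 500 = 216 N/mm (vertical).
Torsion M = P·e = 108×10³ × 295 = 31860000 N·mm.
Critical point at (x, y) = (90, 125) from centroid. f_tx = M·y/J = 598.5 N/mm; f_ty = M·x/J = 430.9 N/mm.
Resultant f_max = √[f_tx² + (f_v + f_ty)²] = √[598.5² + (216 + 430.9)²] = 881.3 N/mm.
Capacity per unit length: r_n/Ω = (1/2.0) × 0.6 × 550 × (0.707 × 10) = 1167 N/mm.
881.3 ≤ 1167 → adequate.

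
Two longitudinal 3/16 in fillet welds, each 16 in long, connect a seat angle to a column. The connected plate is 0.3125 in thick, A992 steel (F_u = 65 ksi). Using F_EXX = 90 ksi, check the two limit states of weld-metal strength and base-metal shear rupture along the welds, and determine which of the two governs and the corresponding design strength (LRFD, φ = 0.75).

t_e = 0.707 × 0.1875 = 0.1326 in; L = 32 in.
Weld metal: φR_n = 0.75 × 0.6 × 90 × 0.1326 × 32 = 171.8 kip.
Base metal (shear rupture): φR_n = 0.75 × 0.6 × 65 × 0.3125 × 32 = 292.5 kip.
Governing: weld metal.

φR_n ≈ 172 kip (weld metal governs)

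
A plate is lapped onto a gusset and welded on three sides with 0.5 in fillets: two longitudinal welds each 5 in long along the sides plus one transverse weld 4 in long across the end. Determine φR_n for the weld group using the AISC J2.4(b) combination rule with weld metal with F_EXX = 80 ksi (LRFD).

φR_n ≈ 185 kips

t_e = 0.707 × 0.5 = 0.3535 in.
R_nwl = 0.6 × 80 × 0.3535 × 10 = 169.7 kips (longitudinal, 2 welds).
R_nwt = 0.6 × 80 × 0.3535 × 4 = 67.87 kips (transverse, base value).
(i) R_nwl + R_nwt = 237.6 kips; (ii) 0.85 R_nwl + 1.5 R_nwt = 246 kips.
R_n = max = 246 kips [governs: (ii)]; φR_n = 184.5 kips.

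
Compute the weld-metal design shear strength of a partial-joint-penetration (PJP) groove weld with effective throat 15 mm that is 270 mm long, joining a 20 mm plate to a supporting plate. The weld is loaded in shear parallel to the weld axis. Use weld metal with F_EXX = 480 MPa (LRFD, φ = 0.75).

φR_n ≈ 875 kN

Effective throat (given) t_e = 15 mm.
A_we = 15 × 270 = 4050 mm².
F_nw = 0.6 F_EXX = 288 MPa.
φR_n = 0.75 × 288 × 4050 × 10⁻³ = 874.8 kN.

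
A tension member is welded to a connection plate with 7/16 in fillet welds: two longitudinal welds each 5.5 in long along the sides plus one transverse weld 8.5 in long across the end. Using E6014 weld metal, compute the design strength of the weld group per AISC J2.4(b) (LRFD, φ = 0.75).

E60XX → F_EXX = 60 ksi.
t_e = 0.707 × 0.4375 = 0.3093 in.
R_nwl = 0.6 × 60 × 0.3093 × 11 = 122.5 kip (longitudinal, 2 welds).
R_nwt = 0.6 × 60 × 0.3093 × 8.5 = 94.65 kip (transverse, base value).
(i) R_nwl + R_nwt = 217.1 kip; (ii) 0.85 R_nwl + 1.5 R_nwt = 246.1 kip.
R_n = max = 246.1 kip [governs: (ii)]; φR_n = 184.6 kip.

φR_n ≈ 185 kip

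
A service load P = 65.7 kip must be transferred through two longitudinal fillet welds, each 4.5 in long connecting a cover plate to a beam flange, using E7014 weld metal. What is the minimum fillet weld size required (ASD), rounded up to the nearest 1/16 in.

E70XX → F_EXX = 70 ksi.
Total weld length L = 9 in.
Required throat t_e = P × Ω / (0.6 F_EXX × L) = 65.7 × 2.0 / (0.6 × 70 × 9) = 0.3476 in.
Required leg w = t_e / 0.707 = 0.4917 in → use 1/2 in.

w = 1/2 in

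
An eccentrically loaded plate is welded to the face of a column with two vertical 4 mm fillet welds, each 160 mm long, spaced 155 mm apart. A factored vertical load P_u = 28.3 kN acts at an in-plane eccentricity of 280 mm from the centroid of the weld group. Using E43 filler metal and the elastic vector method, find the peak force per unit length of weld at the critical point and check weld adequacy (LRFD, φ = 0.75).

f_max ≈ 405 N/mm; adequate

E43XX → F_EXX = 430 MPa.
Total weld length L_w = 320 mm. Treat welds as unit-width lines.
Polar moment about centroid: J = 2[d³/12 + d(b/2)²] = 2[160³/12 + 160×77.5²] = 2605000 mm³.
Direct shear f_v = P/L_w = 28.3×10³ / 320 = 88.44 N/mm (vertical).
Torsion M = P·e = 28.3×10³ × 280 = 7924000 N·mm.
Critical point at (x, y) = (77.5, 80) from centroid. f_tx = M·y/J = 243.4 N/mm; f_ty = M·x/J = 235.8 N/mm.
Resultant f_max = √[f_tx² + (f_v + f_ty)²] = √[243.4² + (88.44 + 235.8)²] = 405.4 N/mm.
Capacity per unit length: φr_n = 0.75 × 0.6 × 430 × (0.707 × 4) = 547.2 N/mm.
405.4 ≤ 547.2 → adequate.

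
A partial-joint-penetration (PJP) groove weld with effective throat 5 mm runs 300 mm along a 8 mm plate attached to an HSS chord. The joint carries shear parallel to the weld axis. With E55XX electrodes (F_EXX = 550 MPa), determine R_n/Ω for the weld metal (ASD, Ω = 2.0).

R_n/Ω ≈ 248 kN

Effective throat (given) t_e = 5 mm.
A_we = 5 × 300 = 1500 mm².
F_nw = 0.6 F_EXX = 330 MPa.
R_n/Ω = (330 × 1500) / 2.0 × 10⁻³ = 247.5 kN.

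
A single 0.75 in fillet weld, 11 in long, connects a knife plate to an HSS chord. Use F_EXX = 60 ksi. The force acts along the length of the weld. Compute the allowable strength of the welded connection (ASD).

R_n/Ω ≈ 105 kips

Effective throat t_e = 0.707 × 0.75 = 0.5302 in.
Total length L = 11 in; A_we = 0.5302 × 11 = 5.833 in².
F_nw = 0.6 F_EXX = 0.6 × 60 = 36 ksi.
R_n = 36 × 5.833 = 210 kips; R_n/Ω = 210/2.0 = 105 kips.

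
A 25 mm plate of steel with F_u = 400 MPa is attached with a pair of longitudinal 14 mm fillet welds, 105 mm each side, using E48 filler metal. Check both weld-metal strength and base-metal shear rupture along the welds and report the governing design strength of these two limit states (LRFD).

E48XX → F_EXX = 480 MPa.
t_e = 0.707 × 14 = 9.898 mm; L = 210 mm.
Weld metal: φR_n = 0.75 × 0.6 × 480 × 9.898 × 210 × 10⁻³ = 449 kN.
Base metal (shear rupture): φR_n = 0.75 × 0.6 × 400 × 25 × 210 × 10⁻³ = 945 kN.
Governing: weld metal.

φR_n ≈ 449 kN (weld metal governs)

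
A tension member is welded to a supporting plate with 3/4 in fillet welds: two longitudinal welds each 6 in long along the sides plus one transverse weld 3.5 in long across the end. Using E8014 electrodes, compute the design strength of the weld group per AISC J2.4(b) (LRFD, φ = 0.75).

φR_n ≈ 296 kips

E80XX → F_EXX = 80 ksi.
t_e = 0.707 × 0.75 = 0.5302 in.
R_nwl = 0.6 × 80 × 0.5302 × 12 = 305.4 kips (longitudinal, 2 welds).
R_nwt = 0.6 × 80 × 0.5302 × 3.5 = 89.08 kips (transverse, base value).
(i) R_nwl + R_nwt = 394.5 kips; (ii) 0.85 R_nwl + 1.5 R_nwt = 393.2 kips.
R_n = max = 394.5 kips [governs: (i)]; φR_n = 295.9 kips.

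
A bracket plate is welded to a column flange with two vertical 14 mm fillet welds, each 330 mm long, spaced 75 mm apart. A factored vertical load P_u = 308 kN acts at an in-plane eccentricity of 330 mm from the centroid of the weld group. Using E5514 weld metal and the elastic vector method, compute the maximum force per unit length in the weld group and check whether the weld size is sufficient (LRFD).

f_max ≈ 2630 N/mm; NOT adequate

E55XX → F_EXX = 550 MPa.
Total weld length L_w = 660 mm. Treat welds as unit-width lines.
Polar moment about centroid: J = 2[d³/12 + d(b/2)²] = 2[330³/12 + 330×37.5²] = 6918000 mm³.
Direct shear f_v = P/L_w = 308×10³ / 660 = 466.7 N/mm (vertical).
Torsion M = P·e = 308×10³ × 330 = 101640000 N·mm.
Critical point at (x, y) = (37.5, 165) from centroid. f_tx = M·y/J = 2424 N/mm; f_ty = M·x/J = 551 N/mm.
Resultant f_max = √[f_tx² + (f_v + f_ty)²] = √[2424² + (466.7 + 551)²] = 2629 N/mm.
Capacity per unit length: φr_n = 0.75 × 0.6 × 550 × (0.707 × 14) = 2450 N/mm.
2629 > 2450 → NOT adequate.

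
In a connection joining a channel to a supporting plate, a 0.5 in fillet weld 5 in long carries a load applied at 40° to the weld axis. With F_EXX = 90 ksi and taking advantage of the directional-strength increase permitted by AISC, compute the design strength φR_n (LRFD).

t_e = 0.707 × 0.5 = 0.3535 in; A_we = 0.3535 × 5 = 1.767 in².
Directional factor: 1.0 + 0.5 sin^1.5(40°) = 1.258.
F_nw = 0.6 × 90 × 1.258 = 67.91 ksi.
φR_n = 0.75 × 67.91 × 1.767 = 90.03 kips.

φR_n ≈ 90 kips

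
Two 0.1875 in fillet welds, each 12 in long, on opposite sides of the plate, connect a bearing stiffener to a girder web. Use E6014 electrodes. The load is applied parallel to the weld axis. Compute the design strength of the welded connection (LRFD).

E60XX → F_EXX = 60 ksi.
Effective throat t_e = 0.707 × 0.1875 = 0.1326 in.
Total length L = 24 in; A_we = 0.1326 × 24 = 3.181 in².
F_nw = 0.6 F_EXX = 0.6 × 60 = 36 ksi.
φR_n = 0.75 × 36 × 3.181 = 85.9 kip.

φR_n ≈ 85.9 kip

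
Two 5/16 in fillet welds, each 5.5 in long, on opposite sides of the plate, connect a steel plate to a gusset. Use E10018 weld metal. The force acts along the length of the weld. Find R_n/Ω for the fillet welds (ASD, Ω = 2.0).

R_n/Ω ≈ 72.9 kip

E100XX → F_EXX = 100 ksi.
Effective throat t_e = 0.707 × 0.3125 = 0.2209 in.
Total length L = 11 in; A_we = 0.2209 × 11 = 2.43 in².
F_nw = 0.6 F_EXX = 0.6 × 100 = 60 ksi.
R_n = 60 × 2.43 = 145.8 kip; R_n/Ω = 145.8/2.0 = 72.91 kip.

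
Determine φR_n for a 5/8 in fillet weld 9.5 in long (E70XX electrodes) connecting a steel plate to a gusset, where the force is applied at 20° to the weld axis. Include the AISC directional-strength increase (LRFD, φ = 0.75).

E70XX → F_EXX = 70 ksi.
t_e = 0.707 × 0.625 = 0.4419 in; A_we = 0.4419 × 9.5 = 4.198 in².
Directional factor: 1.0 + 0.5 sin^1.5(20°) = 1.1.
F_nw = 0.6 × 70 × 1.1 = 46.2 ksi.
φR_n = 0.75 × 46.2 × 4.198 = 145.5 kips.

φR_n ≈ 145 kips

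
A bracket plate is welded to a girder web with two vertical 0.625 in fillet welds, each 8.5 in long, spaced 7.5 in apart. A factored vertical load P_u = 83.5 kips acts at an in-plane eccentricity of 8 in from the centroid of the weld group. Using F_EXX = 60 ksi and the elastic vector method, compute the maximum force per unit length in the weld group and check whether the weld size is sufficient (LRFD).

Total weld length L_w = 17 in. Treat welds as unit-width lines.
Polar moment about centroid: J = 2[d³/12 + d(b/2)²] = 2[8.5³/12 + 8.5×3.75²] = 341.4 in³.
Direct shear f_v = P/L_w = 83.5 / 17 = 4.912 kip/in (vertical).
Torsion M = P·e = 83.5 × 8 = 668 kip·in.
Critical point at (x, y) = (3.75, 4.25) from centroid. f_tx = M·y/J = 8.315 kip/in; f_ty = M·x/J = 7.337 kip/in.
Resultant f_max = √[f_tx² + (f_v + f_ty)²] = √[8.315² + (4.912 + 7.337)²] = 14.8 kip/in.
Capacity per unit length: φr_n = 0.75 × 0.6 × 60 × (0.707 × 0.625) = 11.93 kip/in.
14.8 > 11.93 → NOT adequate.

f_max ≈ 14.8 kip/in; NOT adequate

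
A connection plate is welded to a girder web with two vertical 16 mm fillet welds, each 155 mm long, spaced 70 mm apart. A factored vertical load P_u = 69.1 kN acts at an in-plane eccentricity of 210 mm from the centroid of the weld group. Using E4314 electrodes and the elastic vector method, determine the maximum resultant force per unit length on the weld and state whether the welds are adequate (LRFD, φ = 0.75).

E43XX → F_EXX = 430 MPa.
Total weld length L_w = 310 mm. Treat welds as unit-width lines.
Polar moment about centroid: J = 2[d³/12 + d(b/2)²] = 2[155³/12 + 155×35²] = 1000000 mm³.
Direct shear f_v = P/L_w = 69.1×10³ / 310 = 222.9 N/mm (vertical).
Torsion M = P·e = 69.1×10³ × 210 = 14511000 N·mm.
Critical point at (x, y) = (35, 77.5) from centroid. f_tx = M·y/J = 1124 N/mm; f_ty = M·x/J = 507.7 N/mm.
Resultant f_max = √[f_tx² + (f_v + f_ty)²] = √[1124² + (222.9 + 507.7)²] = 1341 N/mm.
Capacity per unit length: φr_n = 0.75 × 0.6 × 430 × (0.707 × 16) = 2189 N/mm.
1341 ≤ 2189 → adequate.

f_max ≈ 1340 N/mm; adequate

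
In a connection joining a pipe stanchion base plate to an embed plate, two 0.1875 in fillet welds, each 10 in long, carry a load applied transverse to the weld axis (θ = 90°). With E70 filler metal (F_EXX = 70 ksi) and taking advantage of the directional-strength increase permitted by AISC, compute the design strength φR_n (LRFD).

t_e = 0.707 × 0.1875 = 0.1326 in; A_we = 0.1326 × 20 = 2.651 in².
Directional factor: 1.0 + 0.5 sin^1.5(90°) = 1.5.
F_nw = 0.6 × 70 × 1.5 = 63 ksi.
φR_n = 0.75 × 63 × 2.651 = 125.3 kips.

φR_n ≈ 125 kips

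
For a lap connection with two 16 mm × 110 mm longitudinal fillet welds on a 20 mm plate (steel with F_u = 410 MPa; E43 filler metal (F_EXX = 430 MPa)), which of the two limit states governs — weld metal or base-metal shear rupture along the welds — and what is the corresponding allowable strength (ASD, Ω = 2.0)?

t_e = 0.707 × 16 = 11.31 mm; L = 220 mm.
Weld metal: R_n/Ω = (1/2.0) × 0.6 × 430 × 11.31 × 220 × 10⁻³ = 321 kN.
Base metal (shear rupture): R_n/Ω = (1/2.0) × 0.6 × 410 × 20 × 220 × 10⁻³ = 541.2 kN.
Governing: weld metal.

R_n/Ω ≈ 321 kN (weld metal governs)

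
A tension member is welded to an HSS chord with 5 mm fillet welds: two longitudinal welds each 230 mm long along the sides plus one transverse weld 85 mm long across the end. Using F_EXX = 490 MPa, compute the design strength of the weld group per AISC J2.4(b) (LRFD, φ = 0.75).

t_e = 0.707 × 5 = 3.535 mm.
R_nwl = 0.6 × 490 × 3.535 × 460 × 10⁻³ = 478.1 kN (longitudinal, 2 welds).
R_nwt = 0.6 × 490 × 3.535 × 85 × 10⁻³ = 88.34 kN (transverse, base value).
(i) R_nwl + R_nwt = 566.4 kN; (ii) 0.85 R_nwl + 1.5 R_nwt = 538.9 kN.
R_n = max = 566.4 kN [governs: (i)]; φR_n = 424.8 kN.

φR_n ≈ 425 kN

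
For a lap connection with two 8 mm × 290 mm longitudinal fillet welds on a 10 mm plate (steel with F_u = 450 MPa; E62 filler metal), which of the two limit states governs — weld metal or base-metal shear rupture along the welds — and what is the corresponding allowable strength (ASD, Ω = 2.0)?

E62XX → F_EXX = 620 MPa.
t_e = 0.707 × 8 = 5.656 mm; L = 580 mm.
Weld metal: R_n/Ω = (1/2.0) × 0.6 × 620 × 5.656 × 580 × 10⁻³ = 610.2 kN.
Base metal (shear rupture): R_n/Ω = (1/2.0) × 0.6 × 450 × 10 × 580 × 10⁻³ = 783 kN.
Governing: weld metal.

R_n/Ω ≈ 610 kN (weld metal governs)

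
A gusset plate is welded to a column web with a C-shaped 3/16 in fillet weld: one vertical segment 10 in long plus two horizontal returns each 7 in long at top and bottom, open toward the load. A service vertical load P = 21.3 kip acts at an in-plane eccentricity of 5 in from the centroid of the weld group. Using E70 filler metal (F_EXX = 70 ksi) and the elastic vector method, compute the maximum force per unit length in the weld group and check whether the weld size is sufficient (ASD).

f_max ≈ 2.06 kip/in; adequate

Total weld length L_w = 24 in. Treat welds as unit-width lines.
Centroid: x̄ = 2×7×3.5 / 24 = 2.042 in from the vertical weld.
Polar moment about centroid: J = I_x + I_y = [10³/12 + 2×7×5²] + [10×2.042² + 2(7³/12 + 7×1.458²)] = 562 in³.
Direct shear f_v = P/L_w = 21.3 / 24 = 0.8875 kip/in (vertical).
Torsion M = P·e = 21.3 × 5 = 106.5 kip·in.
Critical point at (x, y) = (4.958, 5) from centroid. f_tx = M·y/J = 0.9476 kip/in; f_ty = M·x/J = 0.9397 kip/in.
Resultant f_max = √[f_tx² + (f_v + f_ty)²] = √[0.9476² + (0.8875 + 0.9397)²] = 2.058 kip/in.
Capacity per unit length: r_n/Ω = (1/2.0) × 0.6 × 70 × (0.707 × 0.1875) = 2.784 kip/in.
2.058 ≤ 2.784 → adequate.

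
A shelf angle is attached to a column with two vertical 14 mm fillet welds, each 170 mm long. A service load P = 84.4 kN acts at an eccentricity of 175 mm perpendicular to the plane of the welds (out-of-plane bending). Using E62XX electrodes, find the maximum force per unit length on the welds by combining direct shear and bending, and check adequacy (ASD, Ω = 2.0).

f_max ≈ 1550 N/mm; adequate

E62XX → F_EXX = 620 MPa.
L_w = 2 × 170 = 340 mm; section modulus (unit throat) S = 2 × L²/6 = 9633 mm².
Direct shear f_v = P/L_w = 84.4×10³/340 = 248.2 N/mm.
Moment M = P × e = 84.4×10³ × 175 = 14770000 N·mm; bending f_b = M/S = 1533 N/mm.
f_max = √(f_v² + f_b²) = √(248.2² + 1533²) = 1553 N/mm.
r_n/Ω = (1/2.0) × 0.6 × 620 × (0.707 × 14) = 1841 N/mm → adequate.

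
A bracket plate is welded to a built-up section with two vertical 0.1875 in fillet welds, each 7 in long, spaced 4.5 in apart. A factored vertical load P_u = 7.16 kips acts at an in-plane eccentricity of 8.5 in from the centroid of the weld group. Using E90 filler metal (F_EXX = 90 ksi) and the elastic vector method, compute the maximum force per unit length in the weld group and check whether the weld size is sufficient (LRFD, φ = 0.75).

Total weld length L_w = 14 in. Treat welds as unit-width lines.
Polar moment about centroid: J = 2[d³/12 + d(b/2)²] = 2[7³/12 + 7×2.25²] = 128 in³.
Direct shear f_v = P/L_w = 7.16 / 14 = 0.5114 kip/in (vertical).
Torsion M = P·e = 7.16 × 8.5 = 60.86 kip·in.
Critical point at (x, y) = (2.25, 3.5) from centroid. f_tx = M·y/J = 1.664 kip/in; f_ty = M·x/J = 1.069 kip/in.
Resultant f_max = √[f_tx² + (f_v + f_ty)²] = √[1.664² + (0.5114 + 1.069)²] = 2.295 kip/in.
Capacity per unit length: φr_n = 0.75 × 0.6 × 90 × (0.707 × 0.1875) = 5.369 kip/in.
2.295 ≤ 5.369 → adequate.

f_max ≈ 2.29 kip/in; adequate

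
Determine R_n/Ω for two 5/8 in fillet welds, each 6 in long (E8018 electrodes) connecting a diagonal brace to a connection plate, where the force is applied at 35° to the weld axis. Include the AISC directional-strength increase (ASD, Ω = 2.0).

R_n/Ω ≈ 155 kip

E80XX → F_EXX = 80 ksi.
t_e = 0.707 × 0.625 = 0.4419 in; A_we = 0.4419 × 12 = 5.302 in².
Directional factor: 1.0 + 0.5 sin^1.5(35°) = 1.217.
F_nw = 0.6 × 80 × 1.217 = 58.43 ksi.
R_n/Ω = (58.43 × 5.302) / 2.0 = 154.9 kip.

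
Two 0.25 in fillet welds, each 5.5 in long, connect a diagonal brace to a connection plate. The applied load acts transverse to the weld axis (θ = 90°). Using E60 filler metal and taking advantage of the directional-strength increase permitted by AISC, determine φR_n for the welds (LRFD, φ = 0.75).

E60XX → F_EXX = 60 ksi.
t_e = 0.707 × 0.25 = 0.1767 in; A_we = 0.1767 × 11 = 1.944 in².
Directional factor: 1.0 + 0.5 sin^1.5(90°) = 1.5.
F_nw = 0.6 × 60 × 1.5 = 54 ksi.
φR_n = 0.75 × 54 × 1.944 = 78.74 kips.

φR_n ≈ 78.7 kips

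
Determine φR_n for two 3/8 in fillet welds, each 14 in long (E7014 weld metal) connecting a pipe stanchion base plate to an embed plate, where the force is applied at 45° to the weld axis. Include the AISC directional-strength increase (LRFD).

φR_n ≈ 303 kips

E70XX → F_EXX = 70 ksi.
t_e = 0.707 × 0.375 = 0.2651 in; A_we = 0.2651 × 28 = 7.423 in².
Directional factor: 1.0 + 0.5 sin^1.5(45°) = 1.297.
F_nw = 0.6 × 70 × 1.297 = 54.49 ksi.
φR_n = 0.75 × 54.49 × 7.423 = 303.4 kips.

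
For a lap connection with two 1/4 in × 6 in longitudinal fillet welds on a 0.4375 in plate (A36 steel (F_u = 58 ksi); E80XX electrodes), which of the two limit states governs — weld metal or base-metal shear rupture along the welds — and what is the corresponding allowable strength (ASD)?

R_n/Ω ≈ 50.9 kip (weld metal governs)

E80XX → F_EXX = 80 ksi.
t_e = 0.707 × 0.25 = 0.1767 in; L = 12 in.
Weld metal: R_n/Ω = (1/2.0) × 0.6 × 80 × 0.1767 × 12 = 50.9 kip.
Base metal (shear rupture): R_n/Ω = (1/2.0) × 0.6 × 58 × 0.4375 × 12 = 91.35 kip.
Governing: weld metal.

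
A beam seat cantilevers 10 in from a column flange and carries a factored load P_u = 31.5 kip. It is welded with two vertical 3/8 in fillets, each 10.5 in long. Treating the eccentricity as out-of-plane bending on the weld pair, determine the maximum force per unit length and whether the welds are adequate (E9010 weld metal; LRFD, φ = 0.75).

f_max ≈ 8.7 kip/in; adequate

E90XX → F_EXX = 90 ksi.
L_w = 2 × 10.5 = 21 in; section modulus (unit throat) S = 2 × L²/6 = 36.75 in².
Direct shear f_v = P/L_w = 31.5/21 = 1.5 kip/in.
Moment M = P × e = 31.5 × 10 = 315 kip·in; bending f_b = M/S = 8.571 kip/in.
f_max = √(f_v² + f_b²) = √(1.5² + 8.571²) = 8.702 kip/in.
φr_n = 0.75 × 0.6 × 90 × (0.707 × 0.375) = 10.74 kip/in → adequate.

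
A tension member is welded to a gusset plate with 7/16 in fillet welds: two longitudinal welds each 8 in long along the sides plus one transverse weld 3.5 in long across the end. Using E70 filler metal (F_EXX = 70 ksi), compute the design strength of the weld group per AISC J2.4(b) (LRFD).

t_e = 0.707 × 0.4375 = 0.3093 in.
R_nwl = 0.6 × 70 × 0.3093 × 16 = 207.9 kip (longitudinal, 2 welds).
R_nwt = 0.6 × 70 × 0.3093 × 3.5 = 45.47 kip (transverse, base value).
(i) R_nwl + R_nwt = 253.3 kip; (ii) 0.85 R_nwl + 1.5 R_nwt = 244.9 kip.
R_n = max = 253.3 kip [governs: (i)]; φR_n = 190 kip.

φR_n ≈ 190 kip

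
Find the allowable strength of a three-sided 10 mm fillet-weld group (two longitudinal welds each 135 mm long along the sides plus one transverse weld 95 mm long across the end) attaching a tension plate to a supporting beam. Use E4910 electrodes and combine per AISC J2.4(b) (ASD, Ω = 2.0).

E49XX → F_EXX = 490 MPa.
t_e = 0.707 × 10 = 7.07 mm.
R_nwl = 0.6 × 490 × 7.07 × 270 × 10⁻³ = 561.2 kN (longitudinal, 2 welds).
R_nwt = 0.6 × 490 × 7.07 × 95 × 10⁻³ = 197.5 kN (transverse, base value).
(i) R_nwl + R_nwt = 758.7 kN; (ii) 0.85 R_nwl + 1.5 R_nwt = 773.2 kN.
R_n = max = 773.2 kN [governs: (ii)]; R_n/Ω = 386.6 kN.

R_n/Ω ≈ 387 kN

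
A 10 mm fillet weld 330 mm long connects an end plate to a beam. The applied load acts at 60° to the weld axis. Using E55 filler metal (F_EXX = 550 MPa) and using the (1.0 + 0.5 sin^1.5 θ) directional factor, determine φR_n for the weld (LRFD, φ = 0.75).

t_e = 0.707 × 10 = 7.07 mm; A_we = 7.07 × 330 = 2333 mm².
Directional factor: 1.0 + 0.5 sin^1.5(60°) = 1.403.
F_nw = 0.6 × 550 × 1.403 = 463 MPa.
φR_n = 0.75 × 463 × 2333 × 10⁻³ = 810.1 kN.

φR_n ≈ 810 kN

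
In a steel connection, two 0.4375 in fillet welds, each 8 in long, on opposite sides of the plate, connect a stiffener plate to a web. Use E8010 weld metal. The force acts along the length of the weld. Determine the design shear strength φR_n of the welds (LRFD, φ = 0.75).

φR_n ≈ 178 kips

E80XX → F_EXX = 80 ksi.
Effective throat t_e = 0.707 × 0.4375 = 0.3093 in.
Total length L = 16 in; A_we = 0.3093 × 16 = 4.949 in².
F_nw = 0.6 F_EXX = 0.6 × 80 = 48 ksi.
φR_n = 0.75 × 48 × 4.949 = 178.2 kips.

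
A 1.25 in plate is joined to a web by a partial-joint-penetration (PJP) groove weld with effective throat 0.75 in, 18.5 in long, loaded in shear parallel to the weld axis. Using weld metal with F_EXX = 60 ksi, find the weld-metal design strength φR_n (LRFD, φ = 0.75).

φR_n ≈ 375 kip

Effective throat (given) t_e = 0.75 in.
A_we = 0.75 × 18.5 = 13.88 in².
F_nw = 0.6 F_EXX = 36 ksi.
φR_n = 0.75 × 36 × 13.88 = 374.6 kip.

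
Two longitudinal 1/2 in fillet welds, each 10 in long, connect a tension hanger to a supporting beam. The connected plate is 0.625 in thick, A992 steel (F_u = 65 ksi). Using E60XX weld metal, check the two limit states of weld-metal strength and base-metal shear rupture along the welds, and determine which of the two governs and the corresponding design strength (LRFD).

E60XX → F_EXX = 60 ksi.
t_e = 0.707 × 0.5 = 0.3535 in; L = 20 in.
Weld metal: φR_n = 0.75 × 0.6 × 60 × 0.3535 × 20 = 190.9 kips.
Base metal (shear rupture): φR_n = 0.75 × 0.6 × 65 × 0.625 × 20 = 365.6 kips.
Governing: weld metal.

φR_n ≈ 191 kips (weld metal governs)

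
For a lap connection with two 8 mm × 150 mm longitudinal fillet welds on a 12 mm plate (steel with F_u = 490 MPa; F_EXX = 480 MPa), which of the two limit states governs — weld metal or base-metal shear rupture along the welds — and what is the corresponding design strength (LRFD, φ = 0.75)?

φR_n ≈ 367 kN (weld metal governs)

t_e = 0.707 × 8 = 5.656 mm; L = 300 mm.
Weld metal: φR_n = 0.75 × 0.6 × 480 × 5.656 × 300 × 10⁻³ = 366.5 kN.
Base metal (shear rupture): φR_n = 0.75 × 0.6 × 490 × 12 × 300 × 10⁻³ = 793.8 kN.
Governing: weld metal.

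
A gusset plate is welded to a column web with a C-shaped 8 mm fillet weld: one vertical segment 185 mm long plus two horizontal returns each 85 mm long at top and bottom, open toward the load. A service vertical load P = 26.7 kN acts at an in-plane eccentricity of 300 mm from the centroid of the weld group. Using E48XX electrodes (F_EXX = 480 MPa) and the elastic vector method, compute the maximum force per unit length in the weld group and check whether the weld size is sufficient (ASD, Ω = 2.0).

f_max ≈ 450 N/mm; adequate

Total weld length L_w = 355 mm. Treat welds as unit-width lines.
Centroid: x̄ = 2×85×42.5 / 355 = 20.35 mm from the vertical weld.
Polar moment about centroid: J = I_x + I_y = [185³/12 + 2×85×92.5²] + [185×20.35² + 2(85³/12 + 85×22.15²)] = 2245000 mm³.
Direct shear f_v = P/L_w = 26.7×10³ / 355 = 75.21 N/mm (vertical).
Torsion M = P·e = 26.7×10³ × 300 = 8010000 N·mm.
Critical point at (x, y) = (64.65, 92.5) from centroid. f_tx = M·y/J = 330.1 N/mm; f_ty = M·x/J = 230.7 N/mm.
Resultant f_max = √[f_tx² + (f_v + f_ty)²] = √[330.1² + (75.21 + 230.7)²] = 450.1 N/mm.
Capacity per unit length: r_n/Ω = (1/2.0) × 0.6 × 480 × (0.707 × 8) = 814.5 N/mm.
450.1 ≤ 814.5 → adequate.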